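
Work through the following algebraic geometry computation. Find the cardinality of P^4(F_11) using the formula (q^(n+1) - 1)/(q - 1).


P^4(F_11) has (q^(n+1) - 1)/(q - 1) points.
= 11^4 + 11^3 + 11^2 + 11^1 + 11^0
= 14641 + 1331 + 121 + 11 + 1
= 16105

16105


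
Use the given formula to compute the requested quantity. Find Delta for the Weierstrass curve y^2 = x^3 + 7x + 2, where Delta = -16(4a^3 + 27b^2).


Compute each component:
4a^3 = 4*7^3 = 4*343 = 1372
27b^2 = 27*2^2 = 27*4 = 108
4a^3 + 27b^2 = 1372 + 108 = 1480
Delta = -16*1480 = -23680

-23680


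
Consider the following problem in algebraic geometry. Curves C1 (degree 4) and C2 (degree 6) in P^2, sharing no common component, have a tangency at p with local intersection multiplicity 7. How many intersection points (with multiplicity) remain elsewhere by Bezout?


By Bezout's theorem, the total intersection number is d1 * d2.
Total = 4 * 6 = 24
Intersection multiplicity at p = 7
Remaining intersections = 24 - 7 = 17

17


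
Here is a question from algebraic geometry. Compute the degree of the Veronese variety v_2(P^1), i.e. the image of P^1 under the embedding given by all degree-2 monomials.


The Veronese variety v_2(P^1) has degree d^r.
d^r = 2^1 = 2

2


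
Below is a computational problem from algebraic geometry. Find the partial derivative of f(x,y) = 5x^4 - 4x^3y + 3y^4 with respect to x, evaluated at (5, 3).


df/dx = 4*5*x^3 + 3*(-4)*x^2*y
At (5,3): 4*5*5^3 + 3*(-4)*5^2*3
= 2500 - 900
= 1600

1600


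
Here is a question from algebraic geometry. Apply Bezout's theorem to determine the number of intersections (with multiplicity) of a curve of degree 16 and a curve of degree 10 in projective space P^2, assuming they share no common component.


Bezout's theorem states the intersection count equals the product of degrees.
Intersection count = 16 * 10 = 160

160


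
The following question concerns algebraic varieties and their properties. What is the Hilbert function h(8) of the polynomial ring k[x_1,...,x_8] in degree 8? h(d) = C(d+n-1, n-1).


The Hilbert function for the polynomial ring in 8 variables is:
h(d) = C(d+n-1, n-1)
h(8) = C(8+8-1, 8-1) = C(15, 7)
= 15! / (7! * 8!)
= 6435

6435


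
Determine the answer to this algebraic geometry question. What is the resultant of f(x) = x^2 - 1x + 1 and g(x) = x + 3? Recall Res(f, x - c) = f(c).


For Res(f, x - c), we evaluate f at x = c.
f(-3) = (-3)^2 - 1*(-3) + 1
= 9 + 3 + 1
= 12 + 1 = 13
Res(f, g) = 13

13


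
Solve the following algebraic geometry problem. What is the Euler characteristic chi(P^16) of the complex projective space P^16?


The complex projective space P^16 has one cell in each even real dimension 0, 2, ..., 32.
The cohomology groups are H^{2k}(P^16) = Z for k = 0,...,16, and 0 otherwise.
Euler characteristic = sum of Betti numbers = 1 per even-dimensional cohomology group.
chi(P^16) = 16 + 1 = 17

17


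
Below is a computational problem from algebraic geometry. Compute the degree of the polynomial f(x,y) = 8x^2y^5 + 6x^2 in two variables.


Examine each term for its total degree (sum of exponents).
  Term '8x^2y^5' has total degree 2+5 = 7.
  Term '6x^2' has total degree 2+0 = 2.
The maximum total degree among all terms is 7.

7


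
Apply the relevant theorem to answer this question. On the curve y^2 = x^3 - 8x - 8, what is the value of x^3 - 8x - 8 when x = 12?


Compute x^3 - 8x - 8 at x = 12:
x^3 = 12^3 = 1728
(-8)*x = (-8)*12 = -96
Sum: 1728 - 96 - 8 = 1624

1624


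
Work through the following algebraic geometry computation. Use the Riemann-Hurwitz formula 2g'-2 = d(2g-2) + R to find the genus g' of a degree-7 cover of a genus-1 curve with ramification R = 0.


Riemann-Hurwitz formula: 2g' - 2 = d(2g - 2) + R
Given: d = 7, g = 1, R = 0
2g' - 2 = 7*(2*1 - 2) + 0
2g' - 2 = 7*0 + 0
2g' - 2 = 0 + 0 = 0
2g' = 2
g' = 1

1


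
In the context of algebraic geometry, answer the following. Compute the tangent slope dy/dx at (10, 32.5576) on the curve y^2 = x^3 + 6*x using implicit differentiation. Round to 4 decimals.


Using implicit differentiation of y^2 = x^3 + 6*x:
2y * dy/dx = 3x^2 + 6
dy/dx = (3x^2 + 6)/(2y)
Numerator: 3*10^2 + 6 = 306
Denominator: 2*32.5576 = 65.1152
dy/dx = 306/65.1152 = 4.6994

4.6994


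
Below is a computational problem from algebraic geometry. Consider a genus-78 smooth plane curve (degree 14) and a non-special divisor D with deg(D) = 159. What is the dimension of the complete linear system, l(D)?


First, compute the genus of a smooth plane curve of degree 14:
g = (d-1)(d-2)/2 = (14-1)(14-2)/2 = 78
For a non-special divisor D (i.e., h^1(D) = 0), Riemann-Roch gives:
l(D) = deg(D) - g + 1
Since deg(D) = 159 >= 2g - 1 = 155, D is non-special.
l(D) = 159 - 78 + 1 = 82

82


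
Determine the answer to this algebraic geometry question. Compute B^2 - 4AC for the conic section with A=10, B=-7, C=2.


The discriminant of a conic Ax^2 + Bxy + Cy^2 + ... = 0 is B^2 - 4AC.
B^2 = (-7)^2 = 49
4AC = 4*10*2 = 80
Discriminant = 49 - 80 = -31

-31


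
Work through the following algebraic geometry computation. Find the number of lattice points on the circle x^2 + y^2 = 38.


Systematically check integer values of x where x^2 <= 38.
For each valid x, check if 38 - x^2 is a perfect square.
Total integer solutions found: 0

0


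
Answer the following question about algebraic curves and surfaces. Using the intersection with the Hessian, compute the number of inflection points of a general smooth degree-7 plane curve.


For a general smooth plane curve C of degree d, the inflection points are
the intersection of C with its Hessian curve, which has degree 3(d-2).
By Bezout, the total intersection number is d * 3(d-2) = 7 * 15 = 105.
For a general curve every flex is ordinary, so each contributes
multiplicity 1 to C·Hess(C), and the number of distinct inflection
points is 3d(d-2).
Inflection points = 3*7*(7-2) = 3*7*5 = 105

105


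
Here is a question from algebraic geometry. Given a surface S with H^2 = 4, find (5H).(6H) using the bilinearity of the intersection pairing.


Using bilinearity of the intersection pairing on a surface S:
(aH).(bH) = ab * (H.H)
We have H^2 = 4.
D.E = (5H).(6H) = 5*6*4
= 30*4
= 120

120


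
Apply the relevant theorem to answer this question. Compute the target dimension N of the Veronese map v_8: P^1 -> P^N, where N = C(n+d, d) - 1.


The Veronese embedding v_d: P^n -> P^N maps each point to all
degree-d monomials in n+1 homogeneous coordinates.
N = C(n+d, d) - 1
N = C(1+8, 8) - 1
N = C(9, 8) - 1
C(9, 8) = 9
N = 9 - 1 = 8

8


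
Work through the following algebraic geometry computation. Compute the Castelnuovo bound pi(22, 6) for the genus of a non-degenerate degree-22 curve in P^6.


Castelnuovo's bound: write d - 1 = m(r-1) + epsilon with 0 <= epsilon < r-1.
d - 1 = 22 - 1 = 21
r - 1 = 6 - 1 = 5
21 = 4*5 + 1, so m = 4, epsilon = 1
pi(d, r) = m(m-1)(r-1)/2 + m*epsilon
= 4*3*5/2 + 4*1
= 60/2 + 4
= 30 + 4 = 34

34


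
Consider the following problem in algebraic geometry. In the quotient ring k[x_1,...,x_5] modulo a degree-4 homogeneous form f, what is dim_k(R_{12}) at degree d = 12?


For R = k[x_1,...,x_n]/(f) with f homogeneous of degree e:
The Hilbert series is (1 - t^e)/(1 - t)^n.
So h(d) = C(d+n-1, n-1) - C(d-e+n-1, n-1) for d >= e.
With n=5, e=4, d=12:
C(12+5-1, 5-1) = C(16, 4) = 1820
C(12-4+5-1, 5-1) = C(12, 4) = 495
h(12) = 1820 - 495 = 1325

1325


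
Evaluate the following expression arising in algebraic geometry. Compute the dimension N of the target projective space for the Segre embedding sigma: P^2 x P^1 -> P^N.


The Segre embedding maps P^m x P^n into P^N via
all products of coordinates from each factor.
N = (m+1)(n+1) - 1
N = (2+1)(1+1) - 1
N = 3*2 - 1
N = 6 - 1 = 5

5


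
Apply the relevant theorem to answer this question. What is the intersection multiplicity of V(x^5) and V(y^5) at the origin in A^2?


The intersection multiplicity of V(x^a) and V(y^b) at the origin is:
I(O; V(x^5), V(y^5)) = dim_k(k[x,y]/(x^5, y^5))
A basis for k[x,y]/(x^5, y^5) is the set of monomials x^i * y^j
where 0 <= i < 5 and 0 <= j < 5.
The number of such monomials is 5 * 5 = 25

25


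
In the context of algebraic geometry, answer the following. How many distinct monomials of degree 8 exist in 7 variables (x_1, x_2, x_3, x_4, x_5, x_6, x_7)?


The number of degree-8 monomials in 7 variables is C(d+n-1, n-1).
= C(8+7-1, 7-1) = C(14, 6)
= 3003

3003


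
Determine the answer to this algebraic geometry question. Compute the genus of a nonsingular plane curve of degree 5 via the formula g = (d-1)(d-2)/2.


Using the genus formula for smooth plane curves:
g = (d-1)(d-2)/2
g = (5-1)(5-2)/2
g = 4*3/2
g = 12/2 = 6

6


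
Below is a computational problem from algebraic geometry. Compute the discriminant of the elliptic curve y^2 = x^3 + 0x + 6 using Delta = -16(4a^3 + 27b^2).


Compute each component:
4a^3 = 4*0^3 = 4*0 = 0
27b^2 = 27*6^2 = 27*36 = 972
4a^3 + 27b^2 = 0 + 972 = 972
Delta = -16*972 = -15552

-15552


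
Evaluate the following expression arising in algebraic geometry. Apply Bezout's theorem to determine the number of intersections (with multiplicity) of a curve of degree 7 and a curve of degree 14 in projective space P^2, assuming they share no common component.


Bezout's theorem states the intersection count equals the product of degrees.
Intersection count = 7 * 14 = 98

98


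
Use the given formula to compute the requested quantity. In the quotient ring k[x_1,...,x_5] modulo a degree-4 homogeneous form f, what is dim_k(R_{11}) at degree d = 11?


For R = k[x_1,...,x_n]/(f) with f homogeneous of degree e:
The Hilbert series is (1 - t^e)/(1 - t)^n.
So h(d) = C(d+n-1, n-1) - C(d-e+n-1, n-1) for d >= e.
With n=5, e=4, d=11:
C(11+5-1, 5-1) = C(15, 4) = 1365
C(11-4+5-1, 5-1) = C(11, 4) = 330
h(11) = 1365 - 330 = 1035

1035


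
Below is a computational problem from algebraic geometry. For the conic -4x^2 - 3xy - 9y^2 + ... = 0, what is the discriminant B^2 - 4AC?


The discriminant of a conic Ax^2 + Bxy + Cy^2 + ... = 0 is B^2 - 4AC.
B^2 = (-3)^2 = 9
4AC = 4*(-4)*(-9) = 144
Discriminant = 9 - 144 = -135

-135


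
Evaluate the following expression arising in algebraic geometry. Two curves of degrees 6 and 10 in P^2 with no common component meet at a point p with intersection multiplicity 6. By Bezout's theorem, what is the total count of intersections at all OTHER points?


By Bezout's theorem, the total intersection number is d1 * d2.
Total = 6 * 10 = 60
Intersection multiplicity at p = 6
Remaining intersections = 60 - 6 = 54

54


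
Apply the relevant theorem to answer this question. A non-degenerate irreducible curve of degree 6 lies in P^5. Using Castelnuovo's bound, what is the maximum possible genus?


Castelnuovo's bound: write d - 1 = m(r-1) + epsilon with 0 <= epsilon < r-1.
d - 1 = 6 - 1 = 5
r - 1 = 5 - 1 = 4
5 = 1*4 + 1, so m = 1, epsilon = 1
pi(d, r) = m(m-1)(r-1)/2 + m*epsilon
= 1*0*4/2 + 1*1
= 0/2 + 1
= 0 + 1 = 1

1


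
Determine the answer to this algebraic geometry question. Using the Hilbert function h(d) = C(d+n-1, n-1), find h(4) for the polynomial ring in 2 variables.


The Hilbert function for the polynomial ring in 2 variables is:
h(d) = C(d+n-1, n-1)
h(4) = C(4+2-1, 2-1) = C(5, 1)
= 5! / (1! * 4!)
= 5

5


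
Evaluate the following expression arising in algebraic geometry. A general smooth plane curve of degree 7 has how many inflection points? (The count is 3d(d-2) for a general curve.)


For a general smooth plane curve C of degree d, the inflection points are
the intersection of C with its Hessian curve, which has degree 3(d-2).
By Bezout, the total intersection number is d * 3(d-2) = 7 * 15 = 105.
For a general curve every flex is ordinary, so each contributes
multiplicity 1 to C·Hess(C), and the number of distinct inflection
points is 3d(d-2).
Inflection points = 3*7*(7-2) = 3*7*5 = 105

105


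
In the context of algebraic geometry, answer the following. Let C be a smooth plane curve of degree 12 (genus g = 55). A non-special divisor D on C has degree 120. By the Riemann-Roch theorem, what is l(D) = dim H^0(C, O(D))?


First, compute the genus of a smooth plane curve of degree 12:
g = (d-1)(d-2)/2 = (12-1)(12-2)/2 = 55
For a non-special divisor D (i.e., h^1(D) = 0), Riemann-Roch gives:
l(D) = deg(D) - g + 1
Since deg(D) = 120 >= 2g - 1 = 109, D is non-special.
l(D) = 120 - 55 + 1 = 66

66


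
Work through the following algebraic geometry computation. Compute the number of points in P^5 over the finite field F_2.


P^5(F_2) has (q^(n+1) - 1)/(q - 1) points.
= 2^5 + 2^4 + 2^3 + 2^2 + 2^1 + 2^0
= 32 + 16 + 8 + 4 + 2 + 1
= 63

63


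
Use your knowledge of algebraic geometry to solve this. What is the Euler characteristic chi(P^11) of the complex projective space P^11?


The complex projective space P^11 has one cell in each even real dimension 0, 2, ..., 22.
The cohomology groups are H^{2k}(P^11) = Z for k = 0,...,11, and 0 otherwise.
Euler characteristic = sum of Betti numbers = 1 per even-dimensional cohomology group.
chi(P^11) = 11 + 1 = 12

12


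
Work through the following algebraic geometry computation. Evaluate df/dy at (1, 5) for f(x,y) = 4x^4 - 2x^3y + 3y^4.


df/dy = (-2)*x^3 + 4*3*y^3
At (1,5): (-2)*1^3 + 4*3*5^3
= -2 + 1500
= 1498

1498


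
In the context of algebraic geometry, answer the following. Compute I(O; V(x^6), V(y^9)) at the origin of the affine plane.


The intersection multiplicity of V(x^a) and V(y^b) at the origin is:
I(O; V(x^6), V(y^9)) = dim_k(k[x,y]/(x^6, y^9))
A basis for k[x,y]/(x^6, y^9) is the set of monomials x^i * y^j
where 0 <= i < 6 and 0 <= j < 9.
The number of such monomials is 6 * 9 = 54

54


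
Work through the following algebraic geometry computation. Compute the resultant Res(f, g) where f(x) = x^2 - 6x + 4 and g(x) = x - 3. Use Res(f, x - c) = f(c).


For Res(f, x - c), we evaluate f at x = c.
f(3) = 3^2 - 6*3 + 4
= 9 - 18 + 4
= -9 + 4 = -5
Res(f, g) = -5

-5


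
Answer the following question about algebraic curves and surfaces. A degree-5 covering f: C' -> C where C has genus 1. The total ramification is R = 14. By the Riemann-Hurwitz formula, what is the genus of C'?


Riemann-Hurwitz formula: 2g' - 2 = d(2g - 2) + R
Given: d = 5, g = 1, R = 14
2g' - 2 = 5*(2*1 - 2) + 14
2g' - 2 = 5*0 + 14
2g' - 2 = 0 + 14 = 14
2g' = 16
g' = 8

8


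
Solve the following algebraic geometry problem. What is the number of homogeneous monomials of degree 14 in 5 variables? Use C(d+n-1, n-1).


The number of degree-14 monomials in 5 variables is C(d+n-1, n-1).
= C(14+5-1, 5-1) = C(18, 4)
= 3060

3060


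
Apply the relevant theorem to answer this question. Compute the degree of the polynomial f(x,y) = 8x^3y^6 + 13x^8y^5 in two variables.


Examine each term for its total degree (sum of exponents).
  Term '8x^3y^6' has total degree 3+6 = 9.
  Term '13x^8y^5' has total degree 8+5 = 13.
The maximum total degree among all terms is 13.

13


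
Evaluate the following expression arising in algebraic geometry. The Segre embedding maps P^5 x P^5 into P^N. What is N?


The Segre embedding maps P^m x P^n into P^N via
all products of coordinates from each factor.
N = (m+1)(n+1) - 1
N = (5+1)(5+1) - 1
N = 6*6 - 1
N = 36 - 1 = 35

35


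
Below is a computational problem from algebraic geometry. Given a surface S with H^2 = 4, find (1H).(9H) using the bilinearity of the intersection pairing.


Using bilinearity of the intersection pairing on a surface S:
(aH).(bH) = ab * (H.H)
We have H^2 = 4.
D.E = (1H).(9H) = 1*9*4
= 9*4
= 36

36


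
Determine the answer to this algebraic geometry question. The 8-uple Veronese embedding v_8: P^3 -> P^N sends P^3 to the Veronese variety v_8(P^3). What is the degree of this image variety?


The Veronese variety v_8(P^3) has degree d^r.
d^r = 8^3 = 512

512


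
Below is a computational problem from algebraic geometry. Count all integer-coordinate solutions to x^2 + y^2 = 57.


Systematically check integer values of x where x^2 <= 57.
For each valid x, check if 57 - x^2 is a perfect square.
Total integer solutions found: 0

0


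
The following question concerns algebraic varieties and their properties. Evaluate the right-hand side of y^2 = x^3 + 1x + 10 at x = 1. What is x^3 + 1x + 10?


Compute x^3 + 1x + 10 at x = 1:
x^3 = 1^3 = 1
1*x = 1*1 = 1
Sum: 1 + 1 + 10 = 12

12


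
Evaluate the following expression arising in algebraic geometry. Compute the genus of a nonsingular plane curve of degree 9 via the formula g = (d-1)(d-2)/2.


Using the genus formula for smooth plane curves:
g = (d-1)(d-2)/2
g = (9-1)(9-2)/2
g = 8*7/2
g = 56/2 = 28

28


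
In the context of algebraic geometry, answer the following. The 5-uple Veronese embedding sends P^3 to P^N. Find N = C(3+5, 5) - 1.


The Veronese embedding v_d: P^n -> P^N maps each point to all
degree-d monomials in n+1 homogeneous coordinates.
N = C(n+d, d) - 1
N = C(3+5, 5) - 1
N = C(8, 5) - 1
C(8, 5) = 56
N = 56 - 1 = 55

55


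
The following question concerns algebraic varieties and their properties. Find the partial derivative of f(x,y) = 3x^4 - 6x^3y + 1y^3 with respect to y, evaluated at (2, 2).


df/dy = (-6)*x^3 + 3*1*y^2
At (2,2): (-6)*2^3 + 3*1*2^2
= -48 + 12
= -36

-36


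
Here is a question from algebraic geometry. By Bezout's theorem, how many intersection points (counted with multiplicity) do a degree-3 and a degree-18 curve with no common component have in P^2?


Bezout's theorem states the intersection count equals the product of degrees.
Intersection count = 3 * 18 = 54

54


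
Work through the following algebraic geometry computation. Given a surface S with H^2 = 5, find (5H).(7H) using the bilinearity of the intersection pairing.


Using bilinearity of the intersection pairing on a surface S:
(aH).(bH) = ab * (H.H)
We have H^2 = 5.
D.E = (5H).(7H) = 5*7*5
= 35*5
= 175

175


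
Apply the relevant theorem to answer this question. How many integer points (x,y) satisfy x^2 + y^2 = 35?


Systematically check integer values of x where x^2 <= 35.
For each valid x, check if 35 - x^2 is a perfect square.
Total integer solutions found: 0

0


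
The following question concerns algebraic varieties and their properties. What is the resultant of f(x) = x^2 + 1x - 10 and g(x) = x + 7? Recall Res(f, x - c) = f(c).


For Res(f, x - c), we evaluate f at x = c.
f(-7) = (-7)^2 + 1*(-7) - 10
= 49 - 7 - 10
= 42 - 10 = 32
Res(f, g) = 32

32


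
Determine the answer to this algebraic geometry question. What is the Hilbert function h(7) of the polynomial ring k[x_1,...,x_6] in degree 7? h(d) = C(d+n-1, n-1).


The Hilbert function for the polynomial ring in 6 variables is:
h(d) = C(d+n-1, n-1)
h(7) = C(7+6-1, 6-1) = C(12, 5)
= 12! / (5! * 7!)
= 792

792


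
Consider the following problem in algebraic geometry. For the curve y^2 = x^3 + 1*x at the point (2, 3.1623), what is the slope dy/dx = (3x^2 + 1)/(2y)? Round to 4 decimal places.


Using implicit differentiation of y^2 = x^3 + 1*x:
2y * dy/dx = 3x^2 + 1
dy/dx = (3x^2 + 1)/(2y)
Numerator: 3*2^2 + 1 = 13
Denominator: 2*3.1623 = 6.3246
dy/dx = 13/6.3246 = 2.0555

2.0555


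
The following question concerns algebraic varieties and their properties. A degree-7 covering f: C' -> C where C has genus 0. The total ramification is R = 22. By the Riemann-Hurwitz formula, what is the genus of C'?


Riemann-Hurwitz formula: 2g' - 2 = d(2g - 2) + R
Given: d = 7, g = 0, R = 22
2g' - 2 = 7*(2*0 - 2) + 22
2g' - 2 = 7*(-2) + 22
2g' - 2 = -14 + 22 = 8
2g' = 10
g' = 5

5


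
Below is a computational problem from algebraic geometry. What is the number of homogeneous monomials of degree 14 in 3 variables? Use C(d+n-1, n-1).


The number of degree-14 monomials in 3 variables is C(d+n-1, n-1).
= C(14+3-1, 3-1) = C(16, 2)
= 120

120


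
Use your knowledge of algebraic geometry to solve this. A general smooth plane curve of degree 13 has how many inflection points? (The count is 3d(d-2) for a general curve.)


For a general smooth plane curve C of degree d, the inflection points are
the intersection of C with its Hessian curve, which has degree 3(d-2).
By Bezout, the total intersection number is d * 3(d-2) = 13 * 33 = 429.
For a general curve every flex is ordinary, so each contributes
multiplicity 1 to C·Hess(C), and the number of distinct inflection
points is 3d(d-2).
Inflection points = 3*13*(13-2) = 3*13*11 = 429

429


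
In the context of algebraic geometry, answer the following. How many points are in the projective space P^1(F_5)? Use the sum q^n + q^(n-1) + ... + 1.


P^1(F_5) has (q^(n+1) - 1)/(q - 1) points.
= 5^1 + 5^0
= 5 + 1
= 6

6


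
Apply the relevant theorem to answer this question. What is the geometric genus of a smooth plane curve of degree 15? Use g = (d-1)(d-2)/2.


Using the genus formula for smooth plane curves:
g = (d-1)(d-2)/2
g = (15-1)(15-2)/2
g = 14*13/2
g = 182/2 = 91

91


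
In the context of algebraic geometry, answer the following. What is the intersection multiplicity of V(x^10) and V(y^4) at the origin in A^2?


The intersection multiplicity of V(x^a) and V(y^b) at the origin is:
I(O; V(x^10), V(y^4)) = dim_k(k[x,y]/(x^10, y^4))
A basis for k[x,y]/(x^10, y^4) is the set of monomials x^i * y^j
where 0 <= i < 10 and 0 <= j < 4.
The number of such monomials is 10 * 4 = 40

40


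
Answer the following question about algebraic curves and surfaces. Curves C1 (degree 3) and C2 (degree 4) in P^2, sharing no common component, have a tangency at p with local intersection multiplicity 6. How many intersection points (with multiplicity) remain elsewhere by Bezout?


By Bezout's theorem, the total intersection number is d1 * d2.
Total = 3 * 4 = 12
Intersection multiplicity at p = 6
Remaining intersections = 12 - 6 = 6

6


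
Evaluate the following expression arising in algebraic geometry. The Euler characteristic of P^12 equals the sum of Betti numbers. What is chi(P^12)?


The complex projective space P^12 has one cell in each even real dimension 0, 2, ..., 24.
The cohomology groups are H^{2k}(P^12) = Z for k = 0,...,12, and 0 otherwise.
Euler characteristic = sum of Betti numbers = 1 per even-dimensional cohomology group.
chi(P^12) = 12 + 1 = 13

13


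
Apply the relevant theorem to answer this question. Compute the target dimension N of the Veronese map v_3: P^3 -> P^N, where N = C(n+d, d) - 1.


The Veronese embedding v_d: P^n -> P^N maps each point to all
degree-d monomials in n+1 homogeneous coordinates.
N = C(n+d, d) - 1
N = C(3+3, 3) - 1
N = C(6, 3) - 1
C(6, 3) = 20
N = 20 - 1 = 19

19


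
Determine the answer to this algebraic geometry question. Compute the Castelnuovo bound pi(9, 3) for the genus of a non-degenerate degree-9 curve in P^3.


Castelnuovo's bound: write d - 1 = m(r-1) + epsilon with 0 <= epsilon < r-1.
d - 1 = 9 - 1 = 8
r - 1 = 3 - 1 = 2
8 = 4*2 + 0, so m = 4, epsilon = 0
pi(d, r) = m(m-1)(r-1)/2 + m*epsilon
= 4*3*2/2 + 4*0
= 24/2 + 0
= 12 + 0 = 12

12


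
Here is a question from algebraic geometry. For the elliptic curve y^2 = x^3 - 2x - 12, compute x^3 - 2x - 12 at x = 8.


Compute x^3 - 2x - 12 at x = 8:
x^3 = 8^3 = 512
(-2)*x = (-2)*8 = -16
Sum: 512 - 16 - 12 = 484

484


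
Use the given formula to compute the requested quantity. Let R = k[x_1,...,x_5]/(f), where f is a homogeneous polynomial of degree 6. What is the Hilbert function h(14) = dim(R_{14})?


For R = k[x_1,...,x_n]/(f) with f homogeneous of degree e:
The Hilbert series is (1 - t^e)/(1 - t)^n.
So h(d) = C(d+n-1, n-1) - C(d-e+n-1, n-1) for d >= e.
With n=5, e=6, d=14:
C(14+5-1, 5-1) = C(18, 4) = 3060
C(14-6+5-1, 5-1) = C(12, 4) = 495
h(14) = 3060 - 495 = 2565

2565


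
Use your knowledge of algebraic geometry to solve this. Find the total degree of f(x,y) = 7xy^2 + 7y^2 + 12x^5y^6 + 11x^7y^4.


Examine each term for its total degree (sum of exponents).
  Term '7xy^2' has total degree 1+2 = 3.
  Term '7y^2' has total degree 0+2 = 2.
  Term '12x^5y^6' has total degree 5+6 = 11.
  Term '11x^7y^4' has total degree 7+4 = 11.
The maximum total degree among all terms is 11.

11


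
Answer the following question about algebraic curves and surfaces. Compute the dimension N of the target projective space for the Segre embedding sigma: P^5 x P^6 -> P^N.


The Segre embedding maps P^m x P^n into P^N via
all products of coordinates from each factor.
N = (m+1)(n+1) - 1
N = (5+1)(6+1) - 1
N = 6*7 - 1
N = 42 - 1 = 41

41


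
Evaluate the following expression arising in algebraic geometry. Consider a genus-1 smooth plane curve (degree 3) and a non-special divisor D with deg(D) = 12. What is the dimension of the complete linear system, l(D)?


First, compute the genus of a smooth plane curve of degree 3:
g = (d-1)(d-2)/2 = (3-1)(3-2)/2 = 1
For a non-special divisor D (i.e., h^1(D) = 0), Riemann-Roch gives:
l(D) = deg(D) - g + 1
Since deg(D) = 12 >= 2g - 1 = 1, D is non-special.
l(D) = 12 - 1 + 1 = 12

12


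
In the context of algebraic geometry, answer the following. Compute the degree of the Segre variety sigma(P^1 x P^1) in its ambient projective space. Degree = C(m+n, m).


The degree of the Segre variety P^1 x P^1 is C(m+n, m).
= C(2, 1)
= 2

2


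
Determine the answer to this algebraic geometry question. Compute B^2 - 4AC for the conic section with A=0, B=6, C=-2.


The discriminant of a conic Ax^2 + Bxy + Cy^2 + ... = 0 is B^2 - 4AC.
B^2 = 6^2 = 36
4AC = 4*0*(-2) = 0
Discriminant = 36 + 0 = 36

36


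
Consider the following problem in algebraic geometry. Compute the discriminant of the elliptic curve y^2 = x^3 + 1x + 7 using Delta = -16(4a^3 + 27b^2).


Compute each component:
4a^3 = 4*1^3 = 4*1 = 4
27b^2 = 27*7^2 = 27*49 = 1323
4a^3 + 27b^2 = 4 + 1323 = 1327
Delta = -16*1327 = -21232

-21232


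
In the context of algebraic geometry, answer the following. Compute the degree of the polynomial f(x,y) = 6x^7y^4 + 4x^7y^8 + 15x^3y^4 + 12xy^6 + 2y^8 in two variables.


Examine each term for its total degree (sum of exponents).
  Term '6x^7y^4' has total degree 7+4 = 11.
  Term '4x^7y^8' has total degree 7+8 = 15.
  Term '15x^3y^4' has total degree 3+4 = 7.
  Term '12xy^6' has total degree 1+6 = 7.
  Term '2y^8' has total degree 0+8 = 8.
The maximum total degree among all terms is 15.

15


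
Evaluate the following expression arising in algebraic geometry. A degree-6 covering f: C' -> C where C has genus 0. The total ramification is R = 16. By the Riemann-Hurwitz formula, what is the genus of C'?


Riemann-Hurwitz formula: 2g' - 2 = d(2g - 2) + R
Given: d = 6, g = 0, R = 16
2g' - 2 = 6*(2*0 - 2) + 16
2g' - 2 = 6*(-2) + 16
2g' - 2 = -12 + 16 = 4
2g' = 6
g' = 3

3


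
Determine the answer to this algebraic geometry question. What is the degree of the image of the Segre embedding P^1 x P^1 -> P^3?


The degree of the Segre variety P^1 x P^1 is C(m+n, m).
= C(2, 1)
= 2

2


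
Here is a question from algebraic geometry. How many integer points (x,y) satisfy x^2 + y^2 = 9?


Systematically check integer values of x where x^2 <= 9.
For each valid x, check if 9 - x^2 is a perfect square.
x=0: 9 - 0 = 9, sqrt = 3 (valid)
x=3: 9 - 9 = 0, sqrt = 0 (valid)
Total integer solutions found: 4

4


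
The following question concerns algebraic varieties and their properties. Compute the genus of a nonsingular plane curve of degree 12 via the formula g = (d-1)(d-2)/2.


Using the genus formula for smooth plane curves:
g = (d-1)(d-2)/2
g = (12-1)(12-2)/2
g = 11*10/2
g = 110/2 = 55

55


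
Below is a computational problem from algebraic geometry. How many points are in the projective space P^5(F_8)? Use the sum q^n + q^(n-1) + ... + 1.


P^5(F_8) has (q^(n+1) - 1)/(q - 1) points.
= 8^5 + 8^4 + 8^3 + 8^2 + 8^1 + 8^0
= 32768 + 4096 + 512 + 64 + 8 + 1
= 37449

37449


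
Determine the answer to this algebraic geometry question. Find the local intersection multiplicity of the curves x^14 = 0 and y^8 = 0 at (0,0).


The intersection multiplicity of V(x^a) and V(y^b) at the origin is:
I(O; V(x^14), V(y^8)) = dim_k(k[x,y]/(x^14, y^8))
A basis for k[x,y]/(x^14, y^8) is the set of monomials x^i * y^j
where 0 <= i < 14 and 0 <= j < 8.
The number of such monomials is 14 * 8 = 112

112


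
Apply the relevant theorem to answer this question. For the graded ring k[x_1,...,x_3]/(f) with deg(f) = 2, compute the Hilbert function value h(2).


For R = k[x_1,...,x_n]/(f) with f homogeneous of degree e:
The Hilbert series is (1 - t^e)/(1 - t)^n.
So h(d) = C(d+n-1, n-1) - C(d-e+n-1, n-1) for d >= e.
With n=3, e=2, d=2:
C(2+3-1, 3-1) = C(4, 2) = 6
C(2-2+3-1, 3-1) = C(2, 2) = 1
h(2) = 6 - 1 = 5

5


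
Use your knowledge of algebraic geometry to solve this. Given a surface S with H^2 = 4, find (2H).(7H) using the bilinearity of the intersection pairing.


Using bilinearity of the intersection pairing on a surface S:
(aH).(bH) = ab * (H.H)
We have H^2 = 4.
D.E = (2H).(7H) = 2*7*4
= 14*4
= 56

56


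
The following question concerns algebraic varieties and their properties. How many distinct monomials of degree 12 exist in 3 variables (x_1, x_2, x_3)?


The number of degree-12 monomials in 3 variables is C(d+n-1, n-1).
= C(12+3-1, 3-1) = C(14, 2)
= 91

91


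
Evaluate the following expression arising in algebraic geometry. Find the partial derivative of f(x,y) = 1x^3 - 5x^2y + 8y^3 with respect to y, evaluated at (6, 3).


df/dy = (-5)*x^2 + 3*8*y^2
At (6,3): (-5)*6^2 + 3*8*3^2
= -180 + 216
= 36

36


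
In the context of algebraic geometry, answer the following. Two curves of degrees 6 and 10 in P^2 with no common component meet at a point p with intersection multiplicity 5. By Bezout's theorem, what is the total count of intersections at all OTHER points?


By Bezout's theorem, the total intersection number is d1 * d2.
Total = 6 * 10 = 60
Intersection multiplicity at p = 5
Remaining intersections = 60 - 5 = 55

55


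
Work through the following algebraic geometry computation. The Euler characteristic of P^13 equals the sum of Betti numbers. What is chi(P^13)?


The complex projective space P^13 has one cell in each even real dimension 0, 2, ..., 26.
The cohomology groups are H^{2k}(P^13) = Z for k = 0,...,13, and 0 otherwise.
Euler characteristic = sum of Betti numbers = 1 per even-dimensional cohomology group.
chi(P^13) = 13 + 1 = 14

14


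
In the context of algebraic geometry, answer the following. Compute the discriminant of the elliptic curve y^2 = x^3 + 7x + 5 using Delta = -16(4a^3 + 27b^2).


Compute each component:
4a^3 = 4*7^3 = 4*343 = 1372
27b^2 = 27*5^2 = 27*25 = 675
4a^3 + 27b^2 = 1372 + 675 = 2047
Delta = -16*2047 = -32752

-32752


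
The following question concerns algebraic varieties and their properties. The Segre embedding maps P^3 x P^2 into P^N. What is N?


The Segre embedding maps P^m x P^n into P^N via
all products of coordinates from each factor.
N = (m+1)(n+1) - 1
N = (3+1)(2+1) - 1
N = 4*3 - 1
N = 12 - 1 = 11

11


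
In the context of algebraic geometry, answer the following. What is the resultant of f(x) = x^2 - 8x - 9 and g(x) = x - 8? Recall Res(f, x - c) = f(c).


For Res(f, x - c), we evaluate f at x = c.
f(8) = 8^2 - 8*8 - 9
= 64 - 64 - 9
= 0 - 9 = -9
Res(f, g) = -9

-9


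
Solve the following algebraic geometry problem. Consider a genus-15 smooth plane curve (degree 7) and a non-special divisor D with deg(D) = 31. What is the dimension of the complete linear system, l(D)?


First, compute the genus of a smooth plane curve of degree 7:
g = (d-1)(d-2)/2 = (7-1)(7-2)/2 = 15
For a non-special divisor D (i.e., h^1(D) = 0), Riemann-Roch gives:
l(D) = deg(D) - g + 1
Since deg(D) = 31 >= 2g - 1 = 29, D is non-special.
l(D) = 31 - 15 + 1 = 17

17


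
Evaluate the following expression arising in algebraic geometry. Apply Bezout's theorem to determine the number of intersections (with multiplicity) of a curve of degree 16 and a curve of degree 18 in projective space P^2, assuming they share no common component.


Bezout's theorem states the intersection count equals the product of degrees.
Intersection count = 16 * 18 = 288

288


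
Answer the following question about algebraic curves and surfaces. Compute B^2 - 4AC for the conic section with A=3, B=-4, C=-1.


The discriminant of a conic Ax^2 + Bxy + Cy^2 + ... = 0 is B^2 - 4AC.
B^2 = (-4)^2 = 16
4AC = 4*3*(-1) = -12
Discriminant = 16 + 12 = 28

28


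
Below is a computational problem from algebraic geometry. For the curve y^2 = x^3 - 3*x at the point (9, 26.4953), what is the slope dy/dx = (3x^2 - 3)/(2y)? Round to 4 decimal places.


Using implicit differentiation of y^2 = x^3 - 3*x:
2y * dy/dx = 3x^2 - 3
dy/dx = (3x^2 - 3)/(2y)
Numerator: 3*9^2 - 3 = 240
Denominator: 2*26.4953 = 52.9906
dy/dx = 240/52.9906 = 4.5291

4.5291


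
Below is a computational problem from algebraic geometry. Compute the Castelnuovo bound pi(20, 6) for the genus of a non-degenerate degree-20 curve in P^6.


Castelnuovo's bound: write d - 1 = m(r-1) + epsilon with 0 <= epsilon < r-1.
d - 1 = 20 - 1 = 19
r - 1 = 6 - 1 = 5
19 = 3*5 + 4, so m = 3, epsilon = 4
pi(d, r) = m(m-1)(r-1)/2 + m*epsilon
= 3*2*5/2 + 3*4
= 30/2 + 12
= 15 + 12 = 27

27


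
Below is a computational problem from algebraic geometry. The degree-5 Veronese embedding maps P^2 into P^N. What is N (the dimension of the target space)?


The Veronese embedding v_d: P^n -> P^N maps each point to all
degree-d monomials in n+1 homogeneous coordinates.
N = C(n+d, d) - 1
N = C(2+5, 5) - 1
N = C(7, 5) - 1
C(7, 5) = 21
N = 21 - 1 = 20

20


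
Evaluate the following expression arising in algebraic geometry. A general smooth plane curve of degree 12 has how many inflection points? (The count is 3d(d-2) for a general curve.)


For a general smooth plane curve C of degree d, the inflection points are
the intersection of C with its Hessian curve, which has degree 3(d-2).
By Bezout, the total intersection number is d * 3(d-2) = 12 * 30 = 360.
For a general curve every flex is ordinary, so each contributes
multiplicity 1 to C·Hess(C), and the number of distinct inflection
points is 3d(d-2).
Inflection points = 3*12*(12-2) = 3*12*10 = 360

360


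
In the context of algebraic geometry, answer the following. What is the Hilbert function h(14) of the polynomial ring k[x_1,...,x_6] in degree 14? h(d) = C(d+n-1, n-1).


The Hilbert function for the polynomial ring in 6 variables is:
h(d) = C(d+n-1, n-1)
h(14) = C(14+6-1, 6-1) = C(19, 5)
= 19! / (5! * 14!)
= 11628

11628


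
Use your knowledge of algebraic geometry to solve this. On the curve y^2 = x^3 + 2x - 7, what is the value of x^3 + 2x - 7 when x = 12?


Compute x^3 + 2x - 7 at x = 12:
x^3 = 12^3 = 1728
2*x = 2*12 = 24
Sum: 1728 + 24 - 7 = 1745

1745


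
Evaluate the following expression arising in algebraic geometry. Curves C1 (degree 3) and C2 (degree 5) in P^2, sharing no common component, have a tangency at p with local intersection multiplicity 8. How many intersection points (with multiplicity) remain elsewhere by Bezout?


By Bezout's theorem, the total intersection number is d1 * d2.
Total = 3 * 5 = 15
Intersection multiplicity at p = 8
Remaining intersections = 15 - 8 = 7

7


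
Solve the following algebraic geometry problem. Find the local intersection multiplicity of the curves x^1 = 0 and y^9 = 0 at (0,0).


The intersection multiplicity of V(x^a) and V(y^b) at the origin is:
I(O; V(x^1), V(y^9)) = dim_k(k[x,y]/(x^1, y^9))
A basis for k[x,y]/(x^1, y^9) is the set of monomials x^i * y^j
where 0 <= i < 1 and 0 <= j < 9.
The number of such monomials is 1 * 9 = 9

9


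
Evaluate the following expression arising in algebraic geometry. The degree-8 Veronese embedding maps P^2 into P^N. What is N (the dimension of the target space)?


The Veronese embedding v_d: P^n -> P^N maps each point to all
degree-d monomials in n+1 homogeneous coordinates.
N = C(n+d, d) - 1
N = C(2+8, 8) - 1
N = C(10, 8) - 1
C(10, 8) = 45
N = 45 - 1 = 44

44


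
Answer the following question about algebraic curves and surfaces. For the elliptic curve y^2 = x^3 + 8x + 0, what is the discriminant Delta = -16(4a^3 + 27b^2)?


Compute each component:
4a^3 = 4*8^3 = 4*512 = 2048
27b^2 = 27*0^2 = 27*0 = 0
4a^3 + 27b^2 = 2048 + 0 = 2048
Delta = -16*2048 = -32768

-32768


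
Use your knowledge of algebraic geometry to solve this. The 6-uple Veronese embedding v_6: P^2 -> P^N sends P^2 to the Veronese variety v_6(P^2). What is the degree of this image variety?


The Veronese variety v_6(P^2) has degree d^r.
d^r = 6^2 = 36

36


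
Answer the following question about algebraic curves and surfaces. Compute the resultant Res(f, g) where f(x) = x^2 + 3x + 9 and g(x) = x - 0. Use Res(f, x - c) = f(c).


For Res(f, x - c), we evaluate f at x = c.
f(0) = 0^2 + 3*0 + 9
= 0 + 0 + 9
= 0 + 9 = 9
Res(f, g) = 9

9


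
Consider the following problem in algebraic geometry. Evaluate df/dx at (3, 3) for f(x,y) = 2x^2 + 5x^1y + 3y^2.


df/dx = 2*2*x^1 + 1*5*x^0*y
At (3,3): 2*2*3^1 + 1*5*3^0*3
= 12 + 15
= 27

27


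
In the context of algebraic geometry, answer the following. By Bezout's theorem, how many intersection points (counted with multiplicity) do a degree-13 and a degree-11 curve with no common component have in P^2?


Bezout's theorem states the intersection count equals the product of degrees.
Intersection count = 13 * 11 = 143

143


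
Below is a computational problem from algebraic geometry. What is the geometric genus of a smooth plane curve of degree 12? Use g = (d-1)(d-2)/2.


Using the genus formula for smooth plane curves:
g = (d-1)(d-2)/2
g = (12-1)(12-2)/2
g = 11*10/2
g = 110/2 = 55

55


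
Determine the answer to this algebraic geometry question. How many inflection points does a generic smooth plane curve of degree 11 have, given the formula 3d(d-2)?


For a general smooth plane curve C of degree d, the inflection points are
the intersection of C with its Hessian curve, which has degree 3(d-2).
By Bezout, the total intersection number is d * 3(d-2) = 11 * 27 = 297.
For a general curve every flex is ordinary, so each contributes
multiplicity 1 to C·Hess(C), and the number of distinct inflection
points is 3d(d-2).
Inflection points = 3*11*(11-2) = 3*11*9 = 297

297


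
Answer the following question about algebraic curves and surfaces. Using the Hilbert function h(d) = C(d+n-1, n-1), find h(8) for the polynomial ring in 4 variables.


The Hilbert function for the polynomial ring in 4 variables is:
h(d) = C(d+n-1, n-1)
h(8) = C(8+4-1, 4-1) = C(11, 3)
= 11! / (3! * 8!)
= 165

165


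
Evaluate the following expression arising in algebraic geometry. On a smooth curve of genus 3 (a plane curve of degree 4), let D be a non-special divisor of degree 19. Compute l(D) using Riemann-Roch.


First, compute the genus of a smooth plane curve of degree 4:
g = (d-1)(d-2)/2 = (4-1)(4-2)/2 = 3
For a non-special divisor D (i.e., h^1(D) = 0), Riemann-Roch gives:
l(D) = deg(D) - g + 1
Since deg(D) = 19 >= 2g - 1 = 5, D is non-special.
l(D) = 19 - 3 + 1 = 17

17


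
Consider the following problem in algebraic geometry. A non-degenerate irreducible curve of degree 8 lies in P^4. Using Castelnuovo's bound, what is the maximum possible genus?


Castelnuovo's bound: write d - 1 = m(r-1) + epsilon with 0 <= epsilon < r-1.
d - 1 = 8 - 1 = 7
r - 1 = 4 - 1 = 3
7 = 2*3 + 1, so m = 2, epsilon = 1
pi(d, r) = m(m-1)(r-1)/2 + m*epsilon
= 2*1*3/2 + 2*1
= 6/2 + 2
= 3 + 2 = 5

5


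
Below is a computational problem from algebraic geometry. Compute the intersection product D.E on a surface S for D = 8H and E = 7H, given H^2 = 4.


Using bilinearity of the intersection pairing on a surface S:
(aH).(bH) = ab * (H.H)
We have H^2 = 4.
D.E = (8H).(7H) = 8*7*4
= 56*4
= 224

224


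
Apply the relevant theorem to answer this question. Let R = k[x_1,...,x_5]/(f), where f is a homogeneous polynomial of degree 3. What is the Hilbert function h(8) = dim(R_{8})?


For R = k[x_1,...,x_n]/(f) with f homogeneous of degree e:
The Hilbert series is (1 - t^e)/(1 - t)^n.
So h(d) = C(d+n-1, n-1) - C(d-e+n-1, n-1) for d >= e.
With n=5, e=3, d=8:
C(8+5-1, 5-1) = C(12, 4) = 495
C(8-3+5-1, 5-1) = C(9, 4) = 126
h(8) = 495 - 126 = 369

369
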